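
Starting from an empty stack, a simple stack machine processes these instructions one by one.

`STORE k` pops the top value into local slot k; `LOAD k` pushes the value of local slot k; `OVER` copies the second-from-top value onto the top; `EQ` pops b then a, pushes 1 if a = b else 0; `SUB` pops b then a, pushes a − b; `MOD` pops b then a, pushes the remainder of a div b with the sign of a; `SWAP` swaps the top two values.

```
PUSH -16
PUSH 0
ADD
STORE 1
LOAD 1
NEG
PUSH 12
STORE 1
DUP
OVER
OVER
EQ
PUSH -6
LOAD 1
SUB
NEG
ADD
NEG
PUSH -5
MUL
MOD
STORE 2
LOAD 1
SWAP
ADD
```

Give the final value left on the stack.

PUSH -16  [-16]
PUSH 0    [-16, 0]
ADD       [-16]
STORE 1   []
LOAD 1    [-16]
NEG       [16]
PUSH 12   [16, 12]
STORE 1   [16]
DUP       [16, 16]
OVER      [16, 16, 16]
OVER      [16, 16, 16, 16]
EQ        [16, 16, 1]
PUSH -6   [16, 16, 1, -6]
LOAD 1    [16, 16, 1, -6, 12]
SUB       [16, 16, 1, -18]
NEG       [16, 16, 1, 18]
ADD       [16, 16, 19]
NEG       [16, 16, -19]
PUSH -5   [16, 16, -19, -5]
MUL       [16, 16, 95]
MOD       [16, 16]
STORE 2   [16]
LOAD 1    [16, 12]
SWAP      [12, 16]
ADD       [28]

28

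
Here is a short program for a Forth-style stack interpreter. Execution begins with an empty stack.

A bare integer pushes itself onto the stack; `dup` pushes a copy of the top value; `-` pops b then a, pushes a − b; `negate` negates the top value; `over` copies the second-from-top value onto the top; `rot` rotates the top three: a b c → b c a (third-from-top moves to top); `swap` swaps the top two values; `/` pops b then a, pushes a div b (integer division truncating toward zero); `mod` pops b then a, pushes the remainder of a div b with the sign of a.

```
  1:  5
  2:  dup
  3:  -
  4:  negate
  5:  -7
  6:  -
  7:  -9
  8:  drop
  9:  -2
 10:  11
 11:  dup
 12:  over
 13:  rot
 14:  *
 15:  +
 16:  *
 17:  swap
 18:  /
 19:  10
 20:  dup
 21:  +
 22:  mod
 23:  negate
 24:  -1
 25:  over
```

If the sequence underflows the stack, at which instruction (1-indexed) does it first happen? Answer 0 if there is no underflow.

0

5       5
dup     5 5
-       0
negate  0
-7      0 -7
-       7
-9      7 -9
drop    7
-2      7 -2
11      7 -2 11
dup     7 -2 11 11
over    7 -2 11 11 11
rot     7 -2 11 11 11
*       7 -2 11 121
+       7 -2 132
*       7 -264
swap    -264 7
/       -37
10      -37 10
dup     -37 10 10
+       -37 20
mod     -17
negate  17
-1      17 -1
over    17 -1 17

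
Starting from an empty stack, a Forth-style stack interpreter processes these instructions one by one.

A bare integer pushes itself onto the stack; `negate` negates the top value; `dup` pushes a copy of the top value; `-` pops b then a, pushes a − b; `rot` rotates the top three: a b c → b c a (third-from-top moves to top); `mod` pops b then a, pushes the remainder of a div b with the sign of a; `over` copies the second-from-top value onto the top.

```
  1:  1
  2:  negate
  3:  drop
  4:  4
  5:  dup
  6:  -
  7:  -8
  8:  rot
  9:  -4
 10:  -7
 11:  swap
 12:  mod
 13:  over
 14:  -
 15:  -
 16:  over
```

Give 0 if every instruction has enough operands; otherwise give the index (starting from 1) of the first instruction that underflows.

8

1       [1]
negate  [-1]
drop    []
4       [4]
dup     [4, 4]
-       [0]
-8      [0, -8]
rot  — needs 3 operands, stack has 2 → underflow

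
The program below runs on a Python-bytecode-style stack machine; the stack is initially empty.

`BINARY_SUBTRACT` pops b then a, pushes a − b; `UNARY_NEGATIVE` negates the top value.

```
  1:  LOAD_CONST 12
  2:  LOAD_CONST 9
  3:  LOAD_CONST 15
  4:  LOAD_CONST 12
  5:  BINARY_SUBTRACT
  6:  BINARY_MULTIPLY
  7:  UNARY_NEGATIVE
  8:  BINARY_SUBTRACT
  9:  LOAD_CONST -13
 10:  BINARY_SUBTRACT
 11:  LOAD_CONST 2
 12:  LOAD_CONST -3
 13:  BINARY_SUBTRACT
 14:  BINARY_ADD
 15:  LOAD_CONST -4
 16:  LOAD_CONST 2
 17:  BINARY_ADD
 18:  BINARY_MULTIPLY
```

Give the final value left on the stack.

LOAD_CONST 12   → [12]
LOAD_CONST 9    → [12, 9]
LOAD_CONST 15   → [12, 9, 15]
LOAD_CONST 12   → [12, 9, 15, 12]
BINARY_SUBTRACT → [12, 9, 3]
BINARY_MULTIPLY → [12, 27]
UNARY_NEGATIVE  → [12, -27]
BINARY_SUBTRACT → [39]
LOAD_CONST -13  → [39, -13]
BINARY_SUBTRACT → [52]
LOAD_CONST 2    → [52, 2]
LOAD_CONST -3   → [52, 2, -3]
BINARY_SUBTRACT → [52, 5]
BINARY_ADD      → [57]
LOAD_CONST -4   → [57, -4]
LOAD_CONST 2    → [57, -4, 2]
BINARY_ADD      → [57, -2]
BINARY_MULTIPLY → [-114]

-114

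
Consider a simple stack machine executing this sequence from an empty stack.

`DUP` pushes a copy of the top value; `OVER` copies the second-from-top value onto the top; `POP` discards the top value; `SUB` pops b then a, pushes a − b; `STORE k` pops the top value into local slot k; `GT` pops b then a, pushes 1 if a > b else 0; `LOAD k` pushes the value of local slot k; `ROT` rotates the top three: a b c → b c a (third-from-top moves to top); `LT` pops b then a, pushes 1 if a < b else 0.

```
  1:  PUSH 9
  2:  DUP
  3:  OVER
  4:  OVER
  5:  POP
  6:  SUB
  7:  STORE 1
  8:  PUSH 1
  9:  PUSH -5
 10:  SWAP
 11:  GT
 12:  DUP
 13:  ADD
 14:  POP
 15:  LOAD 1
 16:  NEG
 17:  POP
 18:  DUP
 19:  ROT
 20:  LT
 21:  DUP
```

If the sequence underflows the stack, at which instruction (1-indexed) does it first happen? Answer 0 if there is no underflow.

PUSH 9  -> 9
DUP     -> 9 9
OVER    -> 9 9 9
OVER    -> 9 9 9 9
POP     -> 9 9 9
SUB     -> 9 0
STORE 1 -> 9
PUSH 1  -> 9 1
PUSH -5 -> 9 1 -5
SWAP    -> 9 -5 1
GT      -> 9 0
DUP     -> 9 0 0
ADD     -> 9 0
POP     -> 9
LOAD 1  -> 9 0
NEG     -> 9 0
POP     -> 9
DUP     -> 9 9
ROT  — needs 3 operands, stack has 2 → underflow

19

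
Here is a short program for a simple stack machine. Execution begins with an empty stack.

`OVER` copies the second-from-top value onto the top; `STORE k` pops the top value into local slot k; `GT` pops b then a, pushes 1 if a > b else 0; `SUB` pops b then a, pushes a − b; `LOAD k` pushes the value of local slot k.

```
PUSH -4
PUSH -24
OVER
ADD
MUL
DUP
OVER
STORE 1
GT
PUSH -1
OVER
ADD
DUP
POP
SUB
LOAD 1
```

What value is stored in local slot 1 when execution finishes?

PUSH -4  : -4
PUSH -24 : -4 -24
OVER     : -4 -24 -4
ADD      : -4 -28
MUL      : 112
DUP      : 112 112
OVER     : 112 112 112
STORE 1  : 112 112
GT       : 0
PUSH -1  : 0 -1
OVER     : 0 -1 0
ADD      : 0 -1
DUP      : 0 -1 -1
POP      : 0 -1
SUB      : 1
LOAD 1   : 1 112

112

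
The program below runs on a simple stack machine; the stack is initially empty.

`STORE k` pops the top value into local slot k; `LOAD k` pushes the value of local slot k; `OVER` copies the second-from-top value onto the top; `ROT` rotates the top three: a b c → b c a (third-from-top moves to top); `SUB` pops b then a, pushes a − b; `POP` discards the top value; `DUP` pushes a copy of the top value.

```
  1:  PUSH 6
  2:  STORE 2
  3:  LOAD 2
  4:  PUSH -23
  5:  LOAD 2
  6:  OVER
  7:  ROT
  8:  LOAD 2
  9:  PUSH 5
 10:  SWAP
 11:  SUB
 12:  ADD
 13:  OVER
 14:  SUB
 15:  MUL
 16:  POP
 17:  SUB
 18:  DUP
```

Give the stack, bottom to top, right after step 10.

PUSH 6   → [6]
STORE 2  → []
LOAD 2   → [6]
PUSH -23 → [6, -23]
LOAD 2   → [6, -23, 6]
OVER     → [6, -23, 6, -23]
ROT      → [6, 6, -23, -23]
LOAD 2   → [6, 6, -23, -23, 6]
PUSH 5   → [6, 6, -23, -23, 6, 5]
SWAP     → [6, 6, -23, -23, 5, 6]

[6, 6, -23, -23, 5, 6]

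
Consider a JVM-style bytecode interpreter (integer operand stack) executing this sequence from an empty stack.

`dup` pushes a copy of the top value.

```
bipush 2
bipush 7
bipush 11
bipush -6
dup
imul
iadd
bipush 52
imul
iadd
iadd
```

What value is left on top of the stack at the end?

bipush 2   2
bipush 7   2 7
bipush 11  2 7 11
bipush -6  2 7 11 -6
dup        2 7 11 -6 -6
imul       2 7 11 36
iadd       2 7 47
bipush 52  2 7 47 52
imul       2 7 2444
iadd       2 2451
iadd       2453

2453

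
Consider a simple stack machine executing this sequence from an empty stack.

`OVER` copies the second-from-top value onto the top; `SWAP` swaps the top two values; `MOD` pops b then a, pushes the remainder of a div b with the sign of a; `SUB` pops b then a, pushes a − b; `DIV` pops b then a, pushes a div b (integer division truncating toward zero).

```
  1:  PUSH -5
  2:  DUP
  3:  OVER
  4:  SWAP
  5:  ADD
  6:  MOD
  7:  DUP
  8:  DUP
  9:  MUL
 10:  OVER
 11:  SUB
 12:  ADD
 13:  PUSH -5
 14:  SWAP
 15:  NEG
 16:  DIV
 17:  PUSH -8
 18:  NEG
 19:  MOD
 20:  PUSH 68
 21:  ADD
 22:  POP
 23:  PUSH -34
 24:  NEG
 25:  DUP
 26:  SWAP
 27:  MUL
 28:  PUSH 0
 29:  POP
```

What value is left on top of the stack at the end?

1156

PUSH -5  -> -5
DUP      -> -5 -5
OVER     -> -5 -5 -5
SWAP     -> -5 -5 -5
ADD      -> -5 -10
MOD      -> -5
DUP      -> -5 -5
DUP      -> -5 -5 -5
MUL      -> -5 25
OVER     -> -5 25 -5
SUB      -> -5 30
ADD      -> 25
PUSH -5  -> 25 -5
SWAP     -> -5 25
NEG      -> -5 -25
DIV      -> 0
PUSH -8  -> 0 -8
NEG      -> 0 8
MOD      -> 0
PUSH 68  -> 0 68
ADD      -> 68
POP      -> (empty)
PUSH -34 -> -34
NEG      -> 34
DUP      -> 34 34
SWAP     -> 34 34
MUL      -> 1156
PUSH 0   -> 1156 0
POP      -> 1156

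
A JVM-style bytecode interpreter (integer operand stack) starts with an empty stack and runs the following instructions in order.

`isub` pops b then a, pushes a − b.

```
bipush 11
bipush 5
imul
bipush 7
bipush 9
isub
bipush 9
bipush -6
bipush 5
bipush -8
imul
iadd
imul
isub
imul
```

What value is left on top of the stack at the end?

bipush 11 → [11]
bipush 5  → [11, 5]
imul      → [55]
bipush 7  → [55, 7]
bipush 9  → [55, 7, 9]
isub      → [55, -2]
bipush 9  → [55, -2, 9]
bipush -6 → [55, -2, 9, -6]
bipush 5  → [55, -2, 9, -6, 5]
bipush -8 → [55, -2, 9, -6, 5, -8]
imul      → [55, -2, 9, -6, -40]
iadd      → [55, -2, 9, -46]
imul      → [55, -2, -414]
isub      → [55, 412]
imul      → [22660]

22660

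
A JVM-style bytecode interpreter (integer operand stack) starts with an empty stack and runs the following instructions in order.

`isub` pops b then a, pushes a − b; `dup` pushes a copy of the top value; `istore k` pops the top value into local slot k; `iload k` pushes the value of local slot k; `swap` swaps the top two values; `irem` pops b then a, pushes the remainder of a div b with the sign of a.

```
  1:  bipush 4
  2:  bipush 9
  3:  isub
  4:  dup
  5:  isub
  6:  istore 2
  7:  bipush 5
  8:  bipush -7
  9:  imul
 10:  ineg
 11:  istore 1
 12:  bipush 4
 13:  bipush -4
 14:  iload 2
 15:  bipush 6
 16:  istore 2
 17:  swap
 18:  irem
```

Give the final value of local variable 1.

bipush 4   [4]
bipush 9   [4, 9]
isub       [-5]
dup        [-5, -5]
isub       [0]
istore 2   []
bipush 5   [5]
bipush -7  [5, -7]
imul       [-35]
ineg       [35]
istore 1   []
bipush 4   [4]
bipush -4  [4, -4]
iload 2    [4, -4, 0]
bipush 6   [4, -4, 0, 6]
istore 2   [4, -4, 0]
swap       [4, 0, -4]
irem       [4, 0]

35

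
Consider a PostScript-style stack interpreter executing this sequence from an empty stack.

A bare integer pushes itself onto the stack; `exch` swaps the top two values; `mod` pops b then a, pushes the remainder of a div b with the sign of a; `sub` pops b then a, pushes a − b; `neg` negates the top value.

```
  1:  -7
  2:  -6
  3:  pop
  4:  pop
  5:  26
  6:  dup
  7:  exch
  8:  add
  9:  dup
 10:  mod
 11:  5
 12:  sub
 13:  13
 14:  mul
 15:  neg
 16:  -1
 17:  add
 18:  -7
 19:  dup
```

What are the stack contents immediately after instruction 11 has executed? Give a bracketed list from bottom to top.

[0, 5]

-7   → -7
-6   → -7 -6
pop  → -7
pop  → (empty)
26   → 26
dup  → 26 26
exch → 26 26
add  → 52
dup  → 52 52
mod  → 0
5    → 0 5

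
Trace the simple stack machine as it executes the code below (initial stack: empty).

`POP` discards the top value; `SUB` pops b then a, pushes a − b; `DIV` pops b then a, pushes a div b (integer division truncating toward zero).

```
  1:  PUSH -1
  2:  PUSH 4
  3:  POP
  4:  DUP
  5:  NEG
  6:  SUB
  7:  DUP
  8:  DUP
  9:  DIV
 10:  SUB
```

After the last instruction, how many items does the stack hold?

1

PUSH -1  [-1]
PUSH 4   [-1, 4]
POP      [-1]
DUP      [-1, -1]
NEG      [-1, 1]
SUB      [-2]
DUP      [-2, -2]
DUP      [-2, -2, -2]
DIV      [-2, 1]
SUB      [-3]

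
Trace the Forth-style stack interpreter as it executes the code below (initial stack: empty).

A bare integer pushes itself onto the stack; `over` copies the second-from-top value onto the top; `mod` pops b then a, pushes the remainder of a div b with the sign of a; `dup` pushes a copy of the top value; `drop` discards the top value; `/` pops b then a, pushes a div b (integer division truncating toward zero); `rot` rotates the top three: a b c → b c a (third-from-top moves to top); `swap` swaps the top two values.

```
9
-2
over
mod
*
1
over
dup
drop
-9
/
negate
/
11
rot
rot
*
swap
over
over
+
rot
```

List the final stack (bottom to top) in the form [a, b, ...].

[11, 11, 0]

9       [9]
-2      [9, -2]
over    [9, -2, 9]
mod     [9, -2]
*       [-18]
1       [-18, 1]
over    [-18, 1, -18]
dup     [-18, 1, -18, -18]
drop    [-18, 1, -18]
-9      [-18, 1, -18, -9]
/       [-18, 1, 2]
negate  [-18, 1, -2]
/       [-18, 0]
11      [-18, 0, 11]
rot     [0, 11, -18]
rot     [11, -18, 0]
*       [11, 0]
swap    [0, 11]
over    [0, 11, 0]
over    [0, 11, 0, 11]
+       [0, 11, 11]
rot     [11, 11, 0]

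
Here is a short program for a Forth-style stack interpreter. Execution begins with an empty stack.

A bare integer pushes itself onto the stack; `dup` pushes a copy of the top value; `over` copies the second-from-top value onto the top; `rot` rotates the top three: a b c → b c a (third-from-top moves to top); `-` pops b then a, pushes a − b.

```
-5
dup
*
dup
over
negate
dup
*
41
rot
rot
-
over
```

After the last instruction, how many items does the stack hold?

4

-5     : [-5]
dup    : [-5, -5]
*      : [25]
dup    : [25, 25]
over   : [25, 25, 25]
negate : [25, 25, -25]
dup    : [25, 25, -25, -25]
*      : [25, 25, 625]
41     : [25, 25, 625, 41]
rot    : [25, 625, 41, 25]
rot    : [25, 41, 25, 625]
-      : [25, 41, -600]
over   : [25, 41, -600, 41]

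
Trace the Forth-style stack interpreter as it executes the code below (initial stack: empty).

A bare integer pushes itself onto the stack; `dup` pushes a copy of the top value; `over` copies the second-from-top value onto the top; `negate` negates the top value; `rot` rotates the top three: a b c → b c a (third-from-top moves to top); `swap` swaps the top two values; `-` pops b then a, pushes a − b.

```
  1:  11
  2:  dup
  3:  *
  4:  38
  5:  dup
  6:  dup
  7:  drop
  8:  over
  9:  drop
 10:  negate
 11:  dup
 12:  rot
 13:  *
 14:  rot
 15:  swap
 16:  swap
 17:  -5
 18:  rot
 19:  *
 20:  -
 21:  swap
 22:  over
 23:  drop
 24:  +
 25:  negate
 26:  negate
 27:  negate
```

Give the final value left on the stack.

7137

11     -> [11]
dup    -> [11, 11]
*      -> [121]
38     -> [121, 38]
dup    -> [121, 38, 38]
dup    -> [121, 38, 38, 38]
drop   -> [121, 38, 38]
over   -> [121, 38, 38, 38]
drop   -> [121, 38, 38]
negate -> [121, 38, -38]
dup    -> [121, 38, -38, -38]
rot    -> [121, -38, -38, 38]
*      -> [121, -38, -1444]
rot    -> [-38, -1444, 121]
swap   -> [-38, 121, -1444]
swap   -> [-38, -1444, 121]
-5     -> [-38, -1444, 121, -5]
rot    -> [-38, 121, -5, -1444]
*      -> [-38, 121, 7220]
-      -> [-38, -7099]
swap   -> [-7099, -38]
over   -> [-7099, -38, -7099]
drop   -> [-7099, -38]
+      -> [-7137]
negate -> [7137]
negate -> [-7137]
negate -> [7137]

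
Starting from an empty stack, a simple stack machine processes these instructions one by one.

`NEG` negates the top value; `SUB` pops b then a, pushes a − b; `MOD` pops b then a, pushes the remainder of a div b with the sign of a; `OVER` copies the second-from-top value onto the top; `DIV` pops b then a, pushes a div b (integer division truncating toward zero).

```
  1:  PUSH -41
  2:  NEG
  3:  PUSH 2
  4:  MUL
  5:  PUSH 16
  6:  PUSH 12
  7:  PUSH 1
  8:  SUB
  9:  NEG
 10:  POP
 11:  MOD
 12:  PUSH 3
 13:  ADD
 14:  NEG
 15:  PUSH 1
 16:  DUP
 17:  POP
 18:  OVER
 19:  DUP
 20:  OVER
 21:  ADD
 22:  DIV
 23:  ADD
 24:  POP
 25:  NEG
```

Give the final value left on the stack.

PUSH -41  -41
NEG       41
PUSH 2    41 2
MUL       82
PUSH 16   82 16
PUSH 12   82 16 12
PUSH 1    82 16 12 1
SUB       82 16 11
NEG       82 16 -11
POP       82 16
MOD       2
PUSH 3    2 3
ADD       5
NEG       -5
PUSH 1    -5 1
DUP       -5 1 1
POP       -5 1
OVER      -5 1 -5
DUP       -5 1 -5 -5
OVER      -5 1 -5 -5 -5
ADD       -5 1 -5 -10
DIV       -5 1 0
ADD       -5 1
POP       -5
NEG       5

5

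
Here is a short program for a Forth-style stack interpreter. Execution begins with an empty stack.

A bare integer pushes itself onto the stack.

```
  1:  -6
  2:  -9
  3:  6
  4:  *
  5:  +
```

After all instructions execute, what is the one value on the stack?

-60

-6 -> [-6]
-9 -> [-6, -9]
6  -> [-6, -9, 6]
*  -> [-6, -54]
+  -> [-60]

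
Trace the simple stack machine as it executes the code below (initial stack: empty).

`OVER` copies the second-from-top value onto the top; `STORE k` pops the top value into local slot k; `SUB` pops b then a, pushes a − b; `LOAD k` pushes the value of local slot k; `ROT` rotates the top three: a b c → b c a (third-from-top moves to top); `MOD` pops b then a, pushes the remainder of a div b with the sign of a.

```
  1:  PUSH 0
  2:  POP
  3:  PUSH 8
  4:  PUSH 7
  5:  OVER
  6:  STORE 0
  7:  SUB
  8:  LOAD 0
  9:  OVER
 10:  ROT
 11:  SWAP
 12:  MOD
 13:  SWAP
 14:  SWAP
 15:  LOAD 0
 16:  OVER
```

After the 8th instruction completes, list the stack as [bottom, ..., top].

[1, 8]

PUSH 0   0
POP      (empty)
PUSH 8   8
PUSH 7   8 7
OVER     8 7 8
STORE 0  8 7
SUB      1
LOAD 0   1 8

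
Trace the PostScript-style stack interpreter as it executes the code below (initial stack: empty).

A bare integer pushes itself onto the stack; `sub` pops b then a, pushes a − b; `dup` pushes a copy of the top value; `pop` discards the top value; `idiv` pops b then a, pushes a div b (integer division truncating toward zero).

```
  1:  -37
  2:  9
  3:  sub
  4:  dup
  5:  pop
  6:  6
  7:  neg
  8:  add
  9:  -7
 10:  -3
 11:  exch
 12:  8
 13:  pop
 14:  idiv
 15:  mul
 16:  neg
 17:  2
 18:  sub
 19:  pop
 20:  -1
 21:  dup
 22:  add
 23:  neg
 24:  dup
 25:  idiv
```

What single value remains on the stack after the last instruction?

-37  → -37
9    → -37 9
sub  → -46
dup  → -46 -46
pop  → -46
6    → -46 6
neg  → -46 -6
add  → -52
-7   → -52 -7
-3   → -52 -7 -3
exch → -52 -3 -7
8    → -52 -3 -7 8
pop  → -52 -3 -7
idiv → -52 0
mul  → 0
neg  → 0
2    → 0 2
sub  → -2
pop  → (empty)
-1   → -1
dup  → -1 -1
add  → -2
neg  → 2
dup  → 2 2
idiv → 1

1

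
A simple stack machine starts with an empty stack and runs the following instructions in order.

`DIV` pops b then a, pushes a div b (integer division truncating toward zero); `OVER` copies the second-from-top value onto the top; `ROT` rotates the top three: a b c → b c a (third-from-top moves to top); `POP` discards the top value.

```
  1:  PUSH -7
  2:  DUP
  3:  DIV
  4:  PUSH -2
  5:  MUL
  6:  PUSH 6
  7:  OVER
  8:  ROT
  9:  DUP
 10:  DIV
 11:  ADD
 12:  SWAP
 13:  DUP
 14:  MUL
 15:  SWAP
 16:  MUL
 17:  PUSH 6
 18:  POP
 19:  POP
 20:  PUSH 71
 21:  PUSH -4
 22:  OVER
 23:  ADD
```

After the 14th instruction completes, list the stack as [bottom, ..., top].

[-1, 36]

PUSH -7  -7
DUP      -7 -7
DIV      1
PUSH -2  1 -2
MUL      -2
PUSH 6   -2 6
OVER     -2 6 -2
ROT      6 -2 -2
DUP      6 -2 -2 -2
DIV      6 -2 1
ADD      6 -1
SWAP     -1 6
DUP      -1 6 6
MUL      -1 36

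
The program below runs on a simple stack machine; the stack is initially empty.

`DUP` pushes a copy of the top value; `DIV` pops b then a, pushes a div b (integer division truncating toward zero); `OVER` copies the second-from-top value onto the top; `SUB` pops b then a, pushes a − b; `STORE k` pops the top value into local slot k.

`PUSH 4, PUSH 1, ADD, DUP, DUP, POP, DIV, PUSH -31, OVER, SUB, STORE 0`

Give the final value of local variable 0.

-32

PUSH 4    [4]
PUSH 1    [4, 1]
ADD       [5]
DUP       [5, 5]
DUP       [5, 5, 5]
POP       [5, 5]
DIV       [1]
PUSH -31  [1, -31]
OVER      [1, -31, 1]
SUB       [1, -32]
STORE 0   [1]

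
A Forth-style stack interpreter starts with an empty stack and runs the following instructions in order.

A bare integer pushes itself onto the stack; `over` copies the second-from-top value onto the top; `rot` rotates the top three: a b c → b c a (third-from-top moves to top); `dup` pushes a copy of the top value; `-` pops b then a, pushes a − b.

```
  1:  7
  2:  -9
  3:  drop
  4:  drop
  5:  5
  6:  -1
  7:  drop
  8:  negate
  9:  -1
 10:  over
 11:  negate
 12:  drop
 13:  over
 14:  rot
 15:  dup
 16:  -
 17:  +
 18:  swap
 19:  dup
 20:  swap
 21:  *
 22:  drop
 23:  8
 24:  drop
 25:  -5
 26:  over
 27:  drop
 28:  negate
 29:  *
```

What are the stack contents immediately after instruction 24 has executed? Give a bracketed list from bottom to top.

7      -> 7
-9     -> 7 -9
drop   -> 7
drop   -> (empty)
5      -> 5
-1     -> 5 -1
drop   -> 5
negate -> -5
-1     -> -5 -1
over   -> -5 -1 -5
negate -> -5 -1 5
drop   -> -5 -1
over   -> -5 -1 -5
rot    -> -1 -5 -5
dup    -> -1 -5 -5 -5
-      -> -1 -5 0
+      -> -1 -5
swap   -> -5 -1
dup    -> -5 -1 -1
swap   -> -5 -1 -1
*      -> -5 1
drop   -> -5
8      -> -5 8
drop   -> -5

[-5]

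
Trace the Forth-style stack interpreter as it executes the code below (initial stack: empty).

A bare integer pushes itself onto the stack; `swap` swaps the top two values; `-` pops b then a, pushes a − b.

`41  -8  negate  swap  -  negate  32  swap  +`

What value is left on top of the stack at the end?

41      [41]
-8      [41, -8]
negate  [41, 8]
swap    [8, 41]
-       [-33]
negate  [33]
32      [33, 32]
swap    [32, 33]
+       [65]

65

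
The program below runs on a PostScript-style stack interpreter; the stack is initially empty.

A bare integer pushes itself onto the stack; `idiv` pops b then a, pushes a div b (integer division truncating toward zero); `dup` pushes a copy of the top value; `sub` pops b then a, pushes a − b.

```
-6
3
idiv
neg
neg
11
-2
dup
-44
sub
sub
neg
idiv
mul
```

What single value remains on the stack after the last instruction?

-6    [-6]
3     [-6, 3]
idiv  [-2]
neg   [2]
neg   [-2]
11    [-2, 11]
-2    [-2, 11, -2]
dup   [-2, 11, -2, -2]
-44   [-2, 11, -2, -2, -44]
sub   [-2, 11, -2, 42]
sub   [-2, 11, -44]
neg   [-2, 11, 44]
idiv  [-2, 0]
mul   [0]

0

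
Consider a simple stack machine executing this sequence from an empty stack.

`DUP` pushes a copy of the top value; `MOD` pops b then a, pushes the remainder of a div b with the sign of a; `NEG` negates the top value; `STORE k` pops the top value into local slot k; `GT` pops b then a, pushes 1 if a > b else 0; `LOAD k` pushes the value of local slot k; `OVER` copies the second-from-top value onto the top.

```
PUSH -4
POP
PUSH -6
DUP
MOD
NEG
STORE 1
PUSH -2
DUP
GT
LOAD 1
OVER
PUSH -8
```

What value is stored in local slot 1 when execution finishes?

PUSH -4  -4
POP      (empty)
PUSH -6  -6
DUP      -6 -6
MOD      0
NEG      0
STORE 1  (empty)
PUSH -2  -2
DUP      -2 -2
GT       0
LOAD 1   0 0
OVER     0 0 0
PUSH -8  0 0 0 -8

0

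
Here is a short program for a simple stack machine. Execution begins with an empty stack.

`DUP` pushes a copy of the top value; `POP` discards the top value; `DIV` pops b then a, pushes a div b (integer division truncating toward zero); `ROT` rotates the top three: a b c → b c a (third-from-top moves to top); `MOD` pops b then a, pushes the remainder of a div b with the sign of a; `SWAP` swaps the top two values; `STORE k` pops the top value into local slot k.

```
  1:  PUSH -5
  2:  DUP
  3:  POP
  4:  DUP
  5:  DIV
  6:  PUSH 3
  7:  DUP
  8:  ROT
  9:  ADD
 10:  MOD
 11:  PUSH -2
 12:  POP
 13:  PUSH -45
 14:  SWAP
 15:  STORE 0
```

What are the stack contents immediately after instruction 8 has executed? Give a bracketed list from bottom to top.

PUSH -5 -> [-5]
DUP     -> [-5, -5]
POP     -> [-5]
DUP     -> [-5, -5]
DIV     -> [1]
PUSH 3  -> [1, 3]
DUP     -> [1, 3, 3]
ROT     -> [3, 3, 1]

[3, 3, 1]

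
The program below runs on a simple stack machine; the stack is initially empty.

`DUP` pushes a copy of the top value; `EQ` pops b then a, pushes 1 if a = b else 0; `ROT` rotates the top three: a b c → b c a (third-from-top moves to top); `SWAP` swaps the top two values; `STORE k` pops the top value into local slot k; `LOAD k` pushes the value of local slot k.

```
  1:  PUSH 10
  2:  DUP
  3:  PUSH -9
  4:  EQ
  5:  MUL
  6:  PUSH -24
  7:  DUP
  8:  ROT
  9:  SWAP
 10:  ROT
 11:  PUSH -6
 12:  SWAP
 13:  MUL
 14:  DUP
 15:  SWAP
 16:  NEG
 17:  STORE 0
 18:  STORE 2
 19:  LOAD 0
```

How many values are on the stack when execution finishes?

PUSH 10  -> 10
DUP      -> 10 10
PUSH -9  -> 10 10 -9
EQ       -> 10 0
MUL      -> 0
PUSH -24 -> 0 -24
DUP      -> 0 -24 -24
ROT      -> -24 -24 0
SWAP     -> -24 0 -24
ROT      -> 0 -24 -24
PUSH -6  -> 0 -24 -24 -6
SWAP     -> 0 -24 -6 -24
MUL      -> 0 -24 144
DUP      -> 0 -24 144 144
SWAP     -> 0 -24 144 144
NEG      -> 0 -24 144 -144
STORE 0  -> 0 -24 144
STORE 2  -> 0 -24
LOAD 0   -> 0 -24 -144

3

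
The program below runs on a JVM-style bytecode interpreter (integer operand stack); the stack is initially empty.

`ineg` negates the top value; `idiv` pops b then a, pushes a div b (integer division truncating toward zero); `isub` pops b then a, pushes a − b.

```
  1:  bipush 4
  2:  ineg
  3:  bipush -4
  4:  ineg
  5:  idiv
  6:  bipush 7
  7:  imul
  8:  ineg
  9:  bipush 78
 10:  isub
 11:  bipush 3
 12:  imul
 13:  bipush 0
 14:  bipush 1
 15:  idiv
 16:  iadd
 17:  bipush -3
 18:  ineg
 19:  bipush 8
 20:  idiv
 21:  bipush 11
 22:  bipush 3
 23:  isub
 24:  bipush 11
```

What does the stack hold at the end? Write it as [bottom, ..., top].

[-213, 0, 8, 11]

bipush 4  → [4]
ineg      → [-4]
bipush -4 → [-4, -4]
ineg      → [-4, 4]
idiv      → [-1]
bipush 7  → [-1, 7]
imul      → [-7]
ineg      → [7]
bipush 78 → [7, 78]
isub      → [-71]
bipush 3  → [-71, 3]
imul      → [-213]
bipush 0  → [-213, 0]
bipush 1  → [-213, 0, 1]
idiv      → [-213, 0]
iadd      → [-213]
bipush -3 → [-213, -3]
ineg      → [-213, 3]
bipush 8  → [-213, 3, 8]
idiv      → [-213, 0]
bipush 11 → [-213, 0, 11]
bipush 3  → [-213, 0, 11, 3]
isub      → [-213, 0, 8]
bipush 11 → [-213, 0, 8, 11]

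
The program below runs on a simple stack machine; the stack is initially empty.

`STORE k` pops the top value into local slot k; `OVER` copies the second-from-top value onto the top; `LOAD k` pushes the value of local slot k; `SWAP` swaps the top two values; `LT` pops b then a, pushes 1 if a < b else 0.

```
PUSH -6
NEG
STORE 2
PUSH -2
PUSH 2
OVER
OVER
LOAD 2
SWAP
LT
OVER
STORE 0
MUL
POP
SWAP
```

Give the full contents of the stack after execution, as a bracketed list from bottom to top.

PUSH -6 → [-6]
NEG     → [6]
STORE 2 → []
PUSH -2 → [-2]
PUSH 2  → [-2, 2]
OVER    → [-2, 2, -2]
OVER    → [-2, 2, -2, 2]
LOAD 2  → [-2, 2, -2, 2, 6]
SWAP    → [-2, 2, -2, 6, 2]
LT      → [-2, 2, -2, 0]
OVER    → [-2, 2, -2, 0, -2]
STORE 0 → [-2, 2, -2, 0]
MUL     → [-2, 2, 0]
POP     → [-2, 2]
SWAP    → [2, -2]

[2, -2]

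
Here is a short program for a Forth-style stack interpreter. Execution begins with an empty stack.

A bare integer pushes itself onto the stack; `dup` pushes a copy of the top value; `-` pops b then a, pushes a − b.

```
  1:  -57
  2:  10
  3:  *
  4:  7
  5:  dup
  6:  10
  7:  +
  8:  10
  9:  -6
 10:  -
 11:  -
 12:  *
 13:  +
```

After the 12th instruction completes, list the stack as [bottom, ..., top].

-57  [-57]
10   [-57, 10]
*    [-570]
7    [-570, 7]
dup  [-570, 7, 7]
10   [-570, 7, 7, 10]
+    [-570, 7, 17]
10   [-570, 7, 17, 10]
-6   [-570, 7, 17, 10, -6]
-    [-570, 7, 17, 16]
-    [-570, 7, 1]
*    [-570, 7]

[-570, 7]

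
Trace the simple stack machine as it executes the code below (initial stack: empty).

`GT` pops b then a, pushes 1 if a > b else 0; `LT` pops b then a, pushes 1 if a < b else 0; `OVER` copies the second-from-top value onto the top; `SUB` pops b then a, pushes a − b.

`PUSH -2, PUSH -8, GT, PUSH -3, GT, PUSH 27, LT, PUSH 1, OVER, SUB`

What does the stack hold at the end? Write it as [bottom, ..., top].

PUSH -2 → -2
PUSH -8 → -2 -8
GT      → 1
PUSH -3 → 1 -3
GT      → 1
PUSH 27 → 1 27
LT      → 1
PUSH 1  → 1 1
OVER    → 1 1 1
SUB     → 1 0

[1, 0]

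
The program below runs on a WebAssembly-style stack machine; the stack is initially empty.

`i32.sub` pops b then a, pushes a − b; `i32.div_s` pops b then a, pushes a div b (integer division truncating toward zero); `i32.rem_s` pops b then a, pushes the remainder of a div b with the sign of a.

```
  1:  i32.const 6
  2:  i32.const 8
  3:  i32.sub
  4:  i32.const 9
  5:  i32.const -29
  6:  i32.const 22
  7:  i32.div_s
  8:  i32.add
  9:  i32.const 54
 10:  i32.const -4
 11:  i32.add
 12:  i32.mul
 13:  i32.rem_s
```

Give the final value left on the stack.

-2

i32.const 6    6
i32.const 8    6 8
i32.sub        -2
i32.const 9    -2 9
i32.const -29  -2 9 -29
i32.const 22   -2 9 -29 22
i32.div_s      -2 9 -1
i32.add        -2 8
i32.const 54   -2 8 54
i32.const -4   -2 8 54 -4
i32.add        -2 8 50
i32.mul        -2 400
i32.rem_s      -2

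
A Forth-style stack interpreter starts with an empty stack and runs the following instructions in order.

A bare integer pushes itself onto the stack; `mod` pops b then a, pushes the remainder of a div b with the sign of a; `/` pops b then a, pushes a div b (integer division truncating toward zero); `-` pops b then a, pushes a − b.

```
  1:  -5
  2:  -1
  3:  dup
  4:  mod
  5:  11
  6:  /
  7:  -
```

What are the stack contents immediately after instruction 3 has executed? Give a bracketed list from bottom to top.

-5   -5
-1   -5 -1
dup  -5 -1 -1

[-5, -1, -1]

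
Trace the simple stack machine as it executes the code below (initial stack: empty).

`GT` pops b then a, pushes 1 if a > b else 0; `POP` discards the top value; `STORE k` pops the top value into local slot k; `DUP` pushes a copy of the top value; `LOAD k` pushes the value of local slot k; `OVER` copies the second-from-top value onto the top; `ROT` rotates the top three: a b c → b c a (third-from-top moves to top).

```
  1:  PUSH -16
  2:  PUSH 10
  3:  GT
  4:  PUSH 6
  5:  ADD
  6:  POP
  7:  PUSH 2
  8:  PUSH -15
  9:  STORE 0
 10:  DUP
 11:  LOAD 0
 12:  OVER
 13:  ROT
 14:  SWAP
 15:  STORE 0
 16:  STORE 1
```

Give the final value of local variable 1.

PUSH -16 → [-16]
PUSH 10  → [-16, 10]
GT       → [0]
PUSH 6   → [0, 6]
ADD      → [6]
POP      → []
PUSH 2   → [2]
PUSH -15 → [2, -15]
STORE 0  → [2]
DUP      → [2, 2]
LOAD 0   → [2, 2, -15]
OVER     → [2, 2, -15, 2]
ROT      → [2, -15, 2, 2]
SWAP     → [2, -15, 2, 2]
STORE 0  → [2, -15, 2]
STORE 1  → [2, -15]

2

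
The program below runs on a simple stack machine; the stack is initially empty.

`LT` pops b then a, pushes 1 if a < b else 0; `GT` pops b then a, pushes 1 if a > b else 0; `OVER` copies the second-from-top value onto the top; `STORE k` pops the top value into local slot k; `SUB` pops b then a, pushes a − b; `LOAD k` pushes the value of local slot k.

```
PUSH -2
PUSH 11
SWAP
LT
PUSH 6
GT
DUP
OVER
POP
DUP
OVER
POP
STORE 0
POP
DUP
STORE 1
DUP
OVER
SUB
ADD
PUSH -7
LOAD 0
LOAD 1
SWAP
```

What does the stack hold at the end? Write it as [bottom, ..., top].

PUSH -2 -> -2
PUSH 11 -> -2 11
SWAP    -> 11 -2
LT      -> 0
PUSH 6  -> 0 6
GT      -> 0
DUP     -> 0 0
OVER    -> 0 0 0
POP     -> 0 0
DUP     -> 0 0 0
OVER    -> 0 0 0 0
POP     -> 0 0 0
STORE 0 -> 0 0
POP     -> 0
DUP     -> 0 0
STORE 1 -> 0
DUP     -> 0 0
OVER    -> 0 0 0
SUB     -> 0 0
ADD     -> 0
PUSH -7 -> 0 -7
LOAD 0  -> 0 -7 0
LOAD 1  -> 0 -7 0 0
SWAP    -> 0 -7 0 0

[0, -7, 0, 0]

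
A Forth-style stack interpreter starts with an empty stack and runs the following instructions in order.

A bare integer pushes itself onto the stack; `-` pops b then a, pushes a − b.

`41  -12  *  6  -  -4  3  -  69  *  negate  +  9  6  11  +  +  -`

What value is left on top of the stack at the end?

41     -> [41]
-12    -> [41, -12]
*      -> [-492]
6      -> [-492, 6]
-      -> [-498]
-4     -> [-498, -4]
3      -> [-498, -4, 3]
-      -> [-498, -7]
69     -> [-498, -7, 69]
*      -> [-498, -483]
negate -> [-498, 483]
+      -> [-15]
9      -> [-15, 9]
6      -> [-15, 9, 6]
11     -> [-15, 9, 6, 11]
+      -> [-15, 9, 17]
+      -> [-15, 26]
-      -> [-41]

-41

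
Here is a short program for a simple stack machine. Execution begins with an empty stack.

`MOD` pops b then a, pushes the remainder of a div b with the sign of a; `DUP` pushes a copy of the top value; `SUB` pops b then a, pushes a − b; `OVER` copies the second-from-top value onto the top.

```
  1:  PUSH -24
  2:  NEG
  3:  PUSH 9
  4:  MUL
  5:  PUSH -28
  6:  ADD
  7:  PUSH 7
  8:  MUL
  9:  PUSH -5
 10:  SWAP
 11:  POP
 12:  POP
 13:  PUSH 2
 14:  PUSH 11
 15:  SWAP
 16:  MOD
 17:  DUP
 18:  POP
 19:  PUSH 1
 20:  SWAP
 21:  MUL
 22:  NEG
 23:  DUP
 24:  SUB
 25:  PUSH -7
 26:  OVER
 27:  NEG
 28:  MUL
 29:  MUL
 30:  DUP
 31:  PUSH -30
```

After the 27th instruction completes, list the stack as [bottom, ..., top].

[0, -7, 0]

PUSH -24  -24
NEG       24
PUSH 9    24 9
MUL       216
PUSH -28  216 -28
ADD       188
PUSH 7    188 7
MUL       1316
PUSH -5   1316 -5
SWAP      -5 1316
POP       -5
POP       (empty)
PUSH 2    2
PUSH 11   2 11
SWAP      11 2
MOD       1
DUP       1 1
POP       1
PUSH 1    1 1
SWAP      1 1
MUL       1
NEG       -1
DUP       -1 -1
SUB       0
PUSH -7   0 -7
OVER      0 -7 0
NEG       0 -7 0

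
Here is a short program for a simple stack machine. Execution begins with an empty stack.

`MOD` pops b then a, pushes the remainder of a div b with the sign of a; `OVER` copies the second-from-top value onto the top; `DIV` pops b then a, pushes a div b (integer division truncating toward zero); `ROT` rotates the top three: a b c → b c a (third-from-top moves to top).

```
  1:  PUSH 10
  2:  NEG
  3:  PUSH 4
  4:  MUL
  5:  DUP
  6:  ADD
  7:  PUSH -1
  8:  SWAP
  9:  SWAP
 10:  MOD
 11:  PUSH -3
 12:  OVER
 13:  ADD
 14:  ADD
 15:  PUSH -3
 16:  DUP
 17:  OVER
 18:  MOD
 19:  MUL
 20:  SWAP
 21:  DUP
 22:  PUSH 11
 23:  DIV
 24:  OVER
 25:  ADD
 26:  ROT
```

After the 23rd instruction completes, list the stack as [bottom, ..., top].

PUSH 10  10
NEG      -10
PUSH 4   -10 4
MUL      -40
DUP      -40 -40
ADD      -80
PUSH -1  -80 -1
SWAP     -1 -80
SWAP     -80 -1
MOD      0
PUSH -3  0 -3
OVER     0 -3 0
ADD      0 -3
ADD      -3
PUSH -3  -3 -3
DUP      -3 -3 -3
OVER     -3 -3 -3 -3
MOD      -3 -3 0
MUL      -3 0
SWAP     0 -3
DUP      0 -3 -3
PUSH 11  0 -3 -3 11
DIV      0 -3 0

[0, -3, 0]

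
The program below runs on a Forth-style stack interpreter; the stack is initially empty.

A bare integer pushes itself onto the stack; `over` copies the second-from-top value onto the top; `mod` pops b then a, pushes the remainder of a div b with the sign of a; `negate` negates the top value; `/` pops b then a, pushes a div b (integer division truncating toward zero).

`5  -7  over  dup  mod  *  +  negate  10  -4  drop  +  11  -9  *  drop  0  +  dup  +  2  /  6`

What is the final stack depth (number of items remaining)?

5       5
-7      5 -7
over    5 -7 5
dup     5 -7 5 5
mod     5 -7 0
*       5 0
+       5
negate  -5
10      -5 10
-4      -5 10 -4
drop    -5 10
+       5
11      5 11
-9      5 11 -9
*       5 -99
drop    5
0       5 0
+       5
dup     5 5
+       10
2       10 2
/       5
6       5 6

2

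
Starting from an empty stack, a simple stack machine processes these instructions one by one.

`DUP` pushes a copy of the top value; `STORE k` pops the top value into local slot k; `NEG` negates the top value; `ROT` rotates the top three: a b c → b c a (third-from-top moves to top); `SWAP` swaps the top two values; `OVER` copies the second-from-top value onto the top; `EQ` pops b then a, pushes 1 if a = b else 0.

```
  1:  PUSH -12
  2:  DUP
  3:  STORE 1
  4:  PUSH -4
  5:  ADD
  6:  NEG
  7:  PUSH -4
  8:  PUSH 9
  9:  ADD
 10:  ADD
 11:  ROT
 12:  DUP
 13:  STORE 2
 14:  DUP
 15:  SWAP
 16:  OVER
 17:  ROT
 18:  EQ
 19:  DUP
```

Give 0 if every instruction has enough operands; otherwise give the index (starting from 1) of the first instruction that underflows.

11

PUSH -12 -> -12
DUP      -> -12 -12
STORE 1  -> -12
PUSH -4  -> -12 -4
ADD      -> -16
NEG      -> 16
PUSH -4  -> 16 -4
PUSH 9   -> 16 -4 9
ADD      -> 16 5
ADD      -> 21
ROT  — needs 3 operands, stack has 1 → underflow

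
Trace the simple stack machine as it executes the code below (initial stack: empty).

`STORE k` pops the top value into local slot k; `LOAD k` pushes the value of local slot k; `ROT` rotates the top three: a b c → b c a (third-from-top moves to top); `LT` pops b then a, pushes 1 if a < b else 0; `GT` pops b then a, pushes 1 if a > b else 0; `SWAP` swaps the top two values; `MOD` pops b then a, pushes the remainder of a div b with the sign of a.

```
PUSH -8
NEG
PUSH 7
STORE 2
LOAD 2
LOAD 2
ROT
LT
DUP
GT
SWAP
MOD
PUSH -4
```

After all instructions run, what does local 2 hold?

PUSH -8 : -8
NEG     : 8
PUSH 7  : 8 7
STORE 2 : 8
LOAD 2  : 8 7
LOAD 2  : 8 7 7
ROT     : 7 7 8
LT      : 7 1
DUP     : 7 1 1
GT      : 7 0
SWAP    : 0 7
MOD     : 0
PUSH -4 : 0 -4

7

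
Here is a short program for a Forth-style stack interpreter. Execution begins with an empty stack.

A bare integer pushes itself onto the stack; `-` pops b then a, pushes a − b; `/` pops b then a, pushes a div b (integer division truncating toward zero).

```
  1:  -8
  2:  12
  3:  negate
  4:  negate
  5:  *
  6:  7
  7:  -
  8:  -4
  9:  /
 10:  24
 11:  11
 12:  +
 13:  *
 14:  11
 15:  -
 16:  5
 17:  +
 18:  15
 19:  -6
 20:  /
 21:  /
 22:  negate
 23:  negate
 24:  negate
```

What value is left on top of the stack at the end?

434

-8      [-8]
12      [-8, 12]
negate  [-8, -12]
negate  [-8, 12]
*       [-96]
7       [-96, 7]
-       [-103]
-4      [-103, -4]
/       [25]
24      [25, 24]
11      [25, 24, 11]
+       [25, 35]
*       [875]
11      [875, 11]
-       [864]
5       [864, 5]
+       [869]
15      [869, 15]
-6      [869, 15, -6]
/       [869, -2]
/       [-434]
negate  [434]
negate  [-434]
negate  [434]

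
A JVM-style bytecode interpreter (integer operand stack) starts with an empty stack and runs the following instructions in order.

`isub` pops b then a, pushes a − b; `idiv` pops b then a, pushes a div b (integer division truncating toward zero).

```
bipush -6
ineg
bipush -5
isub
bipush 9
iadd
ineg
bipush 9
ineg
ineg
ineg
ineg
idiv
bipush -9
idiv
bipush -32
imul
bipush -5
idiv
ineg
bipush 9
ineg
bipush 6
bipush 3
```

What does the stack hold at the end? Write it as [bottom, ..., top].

[0, -9, 6, 3]

bipush -6  → [-6]
ineg       → [6]
bipush -5  → [6, -5]
isub       → [11]
bipush 9   → [11, 9]
iadd       → [20]
ineg       → [-20]
bipush 9   → [-20, 9]
ineg       → [-20, -9]
ineg       → [-20, 9]
ineg       → [-20, -9]
ineg       → [-20, 9]
idiv       → [-2]
bipush -9  → [-2, -9]
idiv       → [0]
bipush -32 → [0, -32]
imul       → [0]
bipush -5  → [0, -5]
idiv       → [0]
ineg       → [0]
bipush 9   → [0, 9]
ineg       → [0, -9]
bipush 6   → [0, -9, 6]
bipush 3   → [0, -9, 6, 3]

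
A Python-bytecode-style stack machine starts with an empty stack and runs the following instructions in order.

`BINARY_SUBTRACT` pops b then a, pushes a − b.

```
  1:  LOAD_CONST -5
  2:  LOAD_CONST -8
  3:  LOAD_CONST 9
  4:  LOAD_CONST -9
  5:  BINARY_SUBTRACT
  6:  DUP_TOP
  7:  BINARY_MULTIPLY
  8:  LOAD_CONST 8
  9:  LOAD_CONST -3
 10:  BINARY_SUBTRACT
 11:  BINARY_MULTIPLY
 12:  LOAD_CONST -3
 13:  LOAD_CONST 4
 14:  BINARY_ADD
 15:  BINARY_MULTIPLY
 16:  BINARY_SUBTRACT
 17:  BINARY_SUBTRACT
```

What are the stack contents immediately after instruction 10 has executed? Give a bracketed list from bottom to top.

[-5, -8, 324, 11]

LOAD_CONST -5   : [-5]
LOAD_CONST -8   : [-5, -8]
LOAD_CONST 9    : [-5, -8, 9]
LOAD_CONST -9   : [-5, -8, 9, -9]
BINARY_SUBTRACT : [-5, -8, 18]
DUP_TOP         : [-5, -8, 18, 18]
BINARY_MULTIPLY : [-5, -8, 324]
LOAD_CONST 8    : [-5, -8, 324, 8]
LOAD_CONST -3   : [-5, -8, 324, 8, -3]
BINARY_SUBTRACT : [-5, -8, 324, 11]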